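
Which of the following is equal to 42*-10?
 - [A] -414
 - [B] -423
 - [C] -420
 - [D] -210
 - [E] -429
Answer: C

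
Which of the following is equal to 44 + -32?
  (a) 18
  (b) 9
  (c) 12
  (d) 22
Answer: c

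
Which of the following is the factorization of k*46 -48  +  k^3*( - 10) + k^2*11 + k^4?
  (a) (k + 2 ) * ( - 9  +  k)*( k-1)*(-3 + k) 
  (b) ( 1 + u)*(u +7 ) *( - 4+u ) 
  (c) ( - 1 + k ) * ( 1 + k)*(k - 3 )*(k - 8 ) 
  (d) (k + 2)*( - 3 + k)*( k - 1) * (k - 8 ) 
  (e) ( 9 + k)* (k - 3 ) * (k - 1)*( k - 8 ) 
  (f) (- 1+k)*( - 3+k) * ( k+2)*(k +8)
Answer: d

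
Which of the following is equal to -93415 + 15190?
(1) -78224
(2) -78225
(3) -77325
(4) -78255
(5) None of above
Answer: 2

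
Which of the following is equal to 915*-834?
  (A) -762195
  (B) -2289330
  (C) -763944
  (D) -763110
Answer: D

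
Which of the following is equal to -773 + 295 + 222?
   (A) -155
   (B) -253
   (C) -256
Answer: C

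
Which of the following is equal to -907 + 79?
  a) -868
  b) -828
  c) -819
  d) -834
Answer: b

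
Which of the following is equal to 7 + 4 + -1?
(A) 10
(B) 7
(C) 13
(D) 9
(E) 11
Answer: A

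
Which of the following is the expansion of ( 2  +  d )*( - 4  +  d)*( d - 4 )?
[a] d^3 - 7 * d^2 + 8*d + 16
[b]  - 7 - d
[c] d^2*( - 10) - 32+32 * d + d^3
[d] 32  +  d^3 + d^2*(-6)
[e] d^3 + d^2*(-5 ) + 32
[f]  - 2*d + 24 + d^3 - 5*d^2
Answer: d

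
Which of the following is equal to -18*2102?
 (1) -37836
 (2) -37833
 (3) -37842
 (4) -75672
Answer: 1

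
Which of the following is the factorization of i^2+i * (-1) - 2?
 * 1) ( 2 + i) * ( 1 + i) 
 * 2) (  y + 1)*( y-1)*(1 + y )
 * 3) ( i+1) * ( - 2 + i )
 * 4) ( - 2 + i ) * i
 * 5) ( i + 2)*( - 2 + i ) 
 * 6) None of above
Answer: 3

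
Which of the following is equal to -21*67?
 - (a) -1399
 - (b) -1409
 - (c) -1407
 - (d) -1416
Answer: c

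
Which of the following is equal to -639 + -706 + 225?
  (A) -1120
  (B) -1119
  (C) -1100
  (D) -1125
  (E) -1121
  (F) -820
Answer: A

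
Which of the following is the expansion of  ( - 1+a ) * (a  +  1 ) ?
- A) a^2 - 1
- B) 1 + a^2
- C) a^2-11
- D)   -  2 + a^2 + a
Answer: A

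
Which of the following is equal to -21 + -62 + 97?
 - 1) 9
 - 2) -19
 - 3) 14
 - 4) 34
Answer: 3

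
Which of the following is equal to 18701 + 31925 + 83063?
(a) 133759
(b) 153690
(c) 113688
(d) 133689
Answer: d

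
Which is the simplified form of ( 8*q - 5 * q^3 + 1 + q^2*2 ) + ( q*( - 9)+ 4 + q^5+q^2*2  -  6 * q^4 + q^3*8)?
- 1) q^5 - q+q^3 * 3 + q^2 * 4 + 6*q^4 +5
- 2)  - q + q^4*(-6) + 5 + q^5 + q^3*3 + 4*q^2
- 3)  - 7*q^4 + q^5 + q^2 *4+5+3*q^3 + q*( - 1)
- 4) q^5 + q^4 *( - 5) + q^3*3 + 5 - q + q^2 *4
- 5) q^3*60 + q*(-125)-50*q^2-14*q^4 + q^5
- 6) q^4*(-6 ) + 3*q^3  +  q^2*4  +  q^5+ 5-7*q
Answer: 2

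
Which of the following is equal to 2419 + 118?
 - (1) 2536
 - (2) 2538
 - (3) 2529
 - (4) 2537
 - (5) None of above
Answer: 4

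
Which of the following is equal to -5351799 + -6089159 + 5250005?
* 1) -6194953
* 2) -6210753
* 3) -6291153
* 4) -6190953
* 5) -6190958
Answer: 4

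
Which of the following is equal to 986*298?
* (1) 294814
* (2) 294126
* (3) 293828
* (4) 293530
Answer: 3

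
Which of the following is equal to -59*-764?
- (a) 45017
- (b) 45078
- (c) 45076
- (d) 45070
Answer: c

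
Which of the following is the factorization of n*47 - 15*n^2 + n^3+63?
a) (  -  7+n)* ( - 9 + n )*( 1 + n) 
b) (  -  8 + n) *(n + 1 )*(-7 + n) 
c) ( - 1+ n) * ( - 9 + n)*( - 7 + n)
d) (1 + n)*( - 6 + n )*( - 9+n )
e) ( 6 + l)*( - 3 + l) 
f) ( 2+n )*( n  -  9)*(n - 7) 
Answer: a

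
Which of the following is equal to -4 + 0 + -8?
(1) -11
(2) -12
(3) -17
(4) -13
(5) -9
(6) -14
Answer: 2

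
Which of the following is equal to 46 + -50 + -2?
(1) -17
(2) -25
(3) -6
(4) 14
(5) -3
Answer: 3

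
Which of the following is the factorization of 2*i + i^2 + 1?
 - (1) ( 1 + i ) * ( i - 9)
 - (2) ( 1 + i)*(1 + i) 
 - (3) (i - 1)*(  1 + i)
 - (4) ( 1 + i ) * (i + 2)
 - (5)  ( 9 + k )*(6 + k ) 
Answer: 2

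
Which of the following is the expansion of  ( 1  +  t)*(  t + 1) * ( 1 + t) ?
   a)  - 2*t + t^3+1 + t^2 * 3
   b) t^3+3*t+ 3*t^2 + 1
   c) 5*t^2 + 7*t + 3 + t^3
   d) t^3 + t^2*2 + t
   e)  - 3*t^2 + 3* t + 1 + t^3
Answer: b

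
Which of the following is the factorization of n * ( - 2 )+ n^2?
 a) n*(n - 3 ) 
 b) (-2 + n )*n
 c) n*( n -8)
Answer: b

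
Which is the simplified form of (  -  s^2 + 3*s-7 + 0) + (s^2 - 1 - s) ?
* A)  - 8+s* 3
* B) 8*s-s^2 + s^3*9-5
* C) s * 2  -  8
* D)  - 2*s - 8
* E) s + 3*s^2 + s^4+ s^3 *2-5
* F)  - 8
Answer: C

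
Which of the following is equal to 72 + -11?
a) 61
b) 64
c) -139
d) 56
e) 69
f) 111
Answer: a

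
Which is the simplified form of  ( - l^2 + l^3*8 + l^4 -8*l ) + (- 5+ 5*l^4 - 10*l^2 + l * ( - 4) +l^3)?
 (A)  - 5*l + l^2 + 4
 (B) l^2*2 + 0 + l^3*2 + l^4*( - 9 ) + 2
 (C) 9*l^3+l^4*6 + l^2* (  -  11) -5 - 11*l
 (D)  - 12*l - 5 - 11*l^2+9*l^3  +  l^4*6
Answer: D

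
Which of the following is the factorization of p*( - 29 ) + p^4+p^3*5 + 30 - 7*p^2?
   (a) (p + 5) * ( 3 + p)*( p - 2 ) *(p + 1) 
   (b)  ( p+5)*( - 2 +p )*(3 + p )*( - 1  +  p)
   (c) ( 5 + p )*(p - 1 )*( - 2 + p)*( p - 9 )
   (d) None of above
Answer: b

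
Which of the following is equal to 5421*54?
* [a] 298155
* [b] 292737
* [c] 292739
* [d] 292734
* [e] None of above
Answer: d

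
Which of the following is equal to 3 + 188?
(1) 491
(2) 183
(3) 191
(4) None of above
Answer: 3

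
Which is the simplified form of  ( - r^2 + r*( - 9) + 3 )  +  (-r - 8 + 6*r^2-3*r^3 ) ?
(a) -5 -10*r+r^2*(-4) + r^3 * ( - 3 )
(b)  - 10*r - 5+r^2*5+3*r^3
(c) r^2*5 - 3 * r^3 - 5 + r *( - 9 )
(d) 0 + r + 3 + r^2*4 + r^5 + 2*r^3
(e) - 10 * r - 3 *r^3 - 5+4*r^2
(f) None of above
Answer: f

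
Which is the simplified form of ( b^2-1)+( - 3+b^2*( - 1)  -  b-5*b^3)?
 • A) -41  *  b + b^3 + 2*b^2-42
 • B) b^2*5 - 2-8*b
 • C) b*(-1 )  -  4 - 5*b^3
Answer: C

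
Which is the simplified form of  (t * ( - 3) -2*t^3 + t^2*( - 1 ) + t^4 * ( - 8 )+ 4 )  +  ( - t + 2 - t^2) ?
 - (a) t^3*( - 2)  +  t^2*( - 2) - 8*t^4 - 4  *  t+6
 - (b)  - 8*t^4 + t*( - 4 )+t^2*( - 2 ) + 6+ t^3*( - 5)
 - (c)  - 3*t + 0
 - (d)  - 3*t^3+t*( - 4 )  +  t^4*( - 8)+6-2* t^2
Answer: a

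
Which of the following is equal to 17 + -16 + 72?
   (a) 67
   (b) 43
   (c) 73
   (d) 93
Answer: c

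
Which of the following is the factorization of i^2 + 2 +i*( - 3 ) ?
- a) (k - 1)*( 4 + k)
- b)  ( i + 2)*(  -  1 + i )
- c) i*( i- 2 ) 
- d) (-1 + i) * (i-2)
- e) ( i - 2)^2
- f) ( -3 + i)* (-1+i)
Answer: d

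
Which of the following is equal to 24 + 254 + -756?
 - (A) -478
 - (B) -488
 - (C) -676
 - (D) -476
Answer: A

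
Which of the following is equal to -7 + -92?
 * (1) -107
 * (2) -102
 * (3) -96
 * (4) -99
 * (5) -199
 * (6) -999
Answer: 4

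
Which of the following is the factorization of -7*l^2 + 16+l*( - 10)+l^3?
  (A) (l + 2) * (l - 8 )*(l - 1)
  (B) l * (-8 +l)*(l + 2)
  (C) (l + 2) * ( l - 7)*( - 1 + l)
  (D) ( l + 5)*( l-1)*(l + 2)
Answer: A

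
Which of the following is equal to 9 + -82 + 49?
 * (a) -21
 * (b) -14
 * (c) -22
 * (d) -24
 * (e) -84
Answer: d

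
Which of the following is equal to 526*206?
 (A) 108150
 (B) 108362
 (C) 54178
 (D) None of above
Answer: D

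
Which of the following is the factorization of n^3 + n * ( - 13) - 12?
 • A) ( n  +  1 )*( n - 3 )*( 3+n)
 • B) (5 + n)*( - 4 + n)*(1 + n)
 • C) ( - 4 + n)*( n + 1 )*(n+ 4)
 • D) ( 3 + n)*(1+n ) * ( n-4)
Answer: D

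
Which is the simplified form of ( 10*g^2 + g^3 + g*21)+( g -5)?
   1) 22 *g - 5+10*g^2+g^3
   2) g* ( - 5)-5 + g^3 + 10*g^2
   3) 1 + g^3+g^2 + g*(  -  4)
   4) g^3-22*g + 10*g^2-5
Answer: 1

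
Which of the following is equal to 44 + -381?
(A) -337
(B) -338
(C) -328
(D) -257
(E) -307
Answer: A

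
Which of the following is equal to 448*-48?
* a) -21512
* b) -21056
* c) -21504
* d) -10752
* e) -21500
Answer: c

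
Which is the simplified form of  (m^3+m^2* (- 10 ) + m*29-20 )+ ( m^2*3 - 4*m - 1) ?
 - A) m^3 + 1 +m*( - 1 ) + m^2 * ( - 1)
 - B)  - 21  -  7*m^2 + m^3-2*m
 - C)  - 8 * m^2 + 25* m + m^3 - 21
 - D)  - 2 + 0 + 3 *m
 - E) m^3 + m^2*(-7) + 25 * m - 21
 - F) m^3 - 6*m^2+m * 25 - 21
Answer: E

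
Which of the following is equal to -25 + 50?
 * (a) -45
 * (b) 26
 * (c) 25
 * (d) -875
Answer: c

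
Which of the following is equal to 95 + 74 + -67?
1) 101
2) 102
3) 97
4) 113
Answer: 2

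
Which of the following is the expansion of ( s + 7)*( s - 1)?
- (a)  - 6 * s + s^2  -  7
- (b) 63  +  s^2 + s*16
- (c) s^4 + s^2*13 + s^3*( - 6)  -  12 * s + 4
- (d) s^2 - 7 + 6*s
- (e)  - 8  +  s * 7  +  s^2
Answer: d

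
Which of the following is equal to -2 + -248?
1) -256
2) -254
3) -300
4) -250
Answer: 4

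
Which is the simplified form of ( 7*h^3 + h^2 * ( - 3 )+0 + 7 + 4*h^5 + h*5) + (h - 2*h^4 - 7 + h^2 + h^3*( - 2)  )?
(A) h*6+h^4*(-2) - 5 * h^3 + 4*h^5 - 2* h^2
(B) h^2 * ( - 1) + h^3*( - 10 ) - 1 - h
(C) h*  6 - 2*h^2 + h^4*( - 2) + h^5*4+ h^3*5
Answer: C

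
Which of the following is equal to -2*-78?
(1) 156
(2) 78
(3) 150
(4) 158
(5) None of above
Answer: 1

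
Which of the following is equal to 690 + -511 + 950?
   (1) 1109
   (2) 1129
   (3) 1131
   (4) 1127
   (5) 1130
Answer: 2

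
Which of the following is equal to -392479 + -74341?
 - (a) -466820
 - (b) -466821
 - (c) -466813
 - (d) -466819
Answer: a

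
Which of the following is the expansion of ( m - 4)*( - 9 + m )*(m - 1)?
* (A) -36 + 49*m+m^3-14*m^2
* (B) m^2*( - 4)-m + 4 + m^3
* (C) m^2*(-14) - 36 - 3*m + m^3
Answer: A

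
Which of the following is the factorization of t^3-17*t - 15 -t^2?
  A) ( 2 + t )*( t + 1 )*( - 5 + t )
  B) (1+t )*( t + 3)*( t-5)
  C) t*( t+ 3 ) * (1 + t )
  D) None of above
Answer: B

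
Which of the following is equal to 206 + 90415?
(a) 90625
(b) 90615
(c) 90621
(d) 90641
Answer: c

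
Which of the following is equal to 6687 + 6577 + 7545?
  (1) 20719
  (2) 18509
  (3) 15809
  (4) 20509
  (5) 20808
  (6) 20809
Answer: 6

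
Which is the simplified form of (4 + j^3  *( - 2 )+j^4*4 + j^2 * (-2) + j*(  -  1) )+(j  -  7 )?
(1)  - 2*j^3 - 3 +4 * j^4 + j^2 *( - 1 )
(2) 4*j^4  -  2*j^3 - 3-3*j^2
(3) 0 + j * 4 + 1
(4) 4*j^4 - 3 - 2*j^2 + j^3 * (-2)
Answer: 4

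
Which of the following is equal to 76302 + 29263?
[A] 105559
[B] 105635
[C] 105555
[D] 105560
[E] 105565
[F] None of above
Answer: E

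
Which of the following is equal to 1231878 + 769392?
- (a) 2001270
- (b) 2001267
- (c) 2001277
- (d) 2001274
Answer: a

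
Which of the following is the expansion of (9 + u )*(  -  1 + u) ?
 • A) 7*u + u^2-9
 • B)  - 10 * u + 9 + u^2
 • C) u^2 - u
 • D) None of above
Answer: D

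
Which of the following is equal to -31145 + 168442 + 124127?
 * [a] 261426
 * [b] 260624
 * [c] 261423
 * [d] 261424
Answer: d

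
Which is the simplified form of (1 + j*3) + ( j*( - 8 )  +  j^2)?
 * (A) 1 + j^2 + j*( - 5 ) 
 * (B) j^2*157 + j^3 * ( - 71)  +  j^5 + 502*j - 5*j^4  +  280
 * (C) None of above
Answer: A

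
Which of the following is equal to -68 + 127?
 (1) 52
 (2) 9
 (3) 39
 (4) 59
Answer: 4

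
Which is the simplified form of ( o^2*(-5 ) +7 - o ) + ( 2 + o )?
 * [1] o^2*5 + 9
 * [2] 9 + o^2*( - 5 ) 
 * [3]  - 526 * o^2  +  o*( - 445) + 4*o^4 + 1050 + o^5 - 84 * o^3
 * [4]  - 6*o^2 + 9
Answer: 2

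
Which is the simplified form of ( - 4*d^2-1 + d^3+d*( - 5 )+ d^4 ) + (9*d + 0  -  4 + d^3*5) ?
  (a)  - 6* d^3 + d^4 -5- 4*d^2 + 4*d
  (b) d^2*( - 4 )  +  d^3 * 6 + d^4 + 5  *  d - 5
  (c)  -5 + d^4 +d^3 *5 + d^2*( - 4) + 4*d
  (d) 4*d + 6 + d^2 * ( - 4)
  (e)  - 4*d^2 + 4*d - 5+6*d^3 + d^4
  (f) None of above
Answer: e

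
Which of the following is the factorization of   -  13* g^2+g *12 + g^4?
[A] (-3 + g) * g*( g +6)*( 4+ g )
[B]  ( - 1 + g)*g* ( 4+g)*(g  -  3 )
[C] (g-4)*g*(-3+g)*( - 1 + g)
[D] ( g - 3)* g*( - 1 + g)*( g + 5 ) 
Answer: B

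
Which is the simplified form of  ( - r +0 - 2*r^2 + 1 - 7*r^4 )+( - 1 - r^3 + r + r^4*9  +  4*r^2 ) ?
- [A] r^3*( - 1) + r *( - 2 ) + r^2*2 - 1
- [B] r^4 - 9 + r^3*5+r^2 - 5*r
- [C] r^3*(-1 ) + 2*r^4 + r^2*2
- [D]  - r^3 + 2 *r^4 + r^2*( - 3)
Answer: C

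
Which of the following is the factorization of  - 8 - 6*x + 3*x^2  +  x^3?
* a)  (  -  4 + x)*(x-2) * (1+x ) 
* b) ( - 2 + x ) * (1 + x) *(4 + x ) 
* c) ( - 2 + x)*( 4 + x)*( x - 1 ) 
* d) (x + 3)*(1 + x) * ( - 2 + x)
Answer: b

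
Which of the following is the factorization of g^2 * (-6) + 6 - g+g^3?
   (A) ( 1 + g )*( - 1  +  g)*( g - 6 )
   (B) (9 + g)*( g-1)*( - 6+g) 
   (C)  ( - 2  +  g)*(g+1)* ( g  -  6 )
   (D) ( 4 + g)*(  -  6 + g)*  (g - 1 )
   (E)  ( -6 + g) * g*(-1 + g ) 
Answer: A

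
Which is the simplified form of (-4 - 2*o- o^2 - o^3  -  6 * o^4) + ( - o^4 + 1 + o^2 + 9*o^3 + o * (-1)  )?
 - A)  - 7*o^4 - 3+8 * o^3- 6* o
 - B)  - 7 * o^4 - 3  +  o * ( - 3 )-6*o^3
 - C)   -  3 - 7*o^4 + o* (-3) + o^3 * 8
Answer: C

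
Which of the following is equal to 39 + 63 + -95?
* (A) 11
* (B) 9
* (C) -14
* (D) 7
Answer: D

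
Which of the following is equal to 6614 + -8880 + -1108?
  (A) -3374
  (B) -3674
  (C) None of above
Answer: A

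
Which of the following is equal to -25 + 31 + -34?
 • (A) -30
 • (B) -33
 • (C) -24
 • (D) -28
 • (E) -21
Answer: D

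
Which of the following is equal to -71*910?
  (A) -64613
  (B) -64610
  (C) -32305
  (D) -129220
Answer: B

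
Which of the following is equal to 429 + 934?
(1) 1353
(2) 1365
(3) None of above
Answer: 3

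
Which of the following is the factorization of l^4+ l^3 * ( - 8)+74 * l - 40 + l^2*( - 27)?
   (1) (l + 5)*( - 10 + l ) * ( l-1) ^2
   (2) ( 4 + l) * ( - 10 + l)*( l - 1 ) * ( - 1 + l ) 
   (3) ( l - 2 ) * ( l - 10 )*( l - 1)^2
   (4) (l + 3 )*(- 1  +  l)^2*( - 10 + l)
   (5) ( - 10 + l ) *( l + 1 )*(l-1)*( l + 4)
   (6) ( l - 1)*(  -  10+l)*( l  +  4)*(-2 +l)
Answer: 2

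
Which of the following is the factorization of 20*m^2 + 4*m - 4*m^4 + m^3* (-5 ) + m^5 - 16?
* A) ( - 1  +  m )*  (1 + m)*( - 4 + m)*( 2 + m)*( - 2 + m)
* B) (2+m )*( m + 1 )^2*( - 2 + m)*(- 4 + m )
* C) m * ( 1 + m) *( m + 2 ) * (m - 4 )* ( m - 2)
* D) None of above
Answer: A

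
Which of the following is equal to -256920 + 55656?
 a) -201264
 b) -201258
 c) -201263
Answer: a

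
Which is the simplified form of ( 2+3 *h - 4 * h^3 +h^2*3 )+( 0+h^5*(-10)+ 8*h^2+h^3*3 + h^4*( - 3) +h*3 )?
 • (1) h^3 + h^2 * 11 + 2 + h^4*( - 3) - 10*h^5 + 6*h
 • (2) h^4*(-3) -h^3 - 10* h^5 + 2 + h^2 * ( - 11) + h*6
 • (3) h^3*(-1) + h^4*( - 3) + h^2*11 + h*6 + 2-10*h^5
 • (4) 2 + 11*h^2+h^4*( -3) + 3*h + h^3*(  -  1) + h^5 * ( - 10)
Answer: 3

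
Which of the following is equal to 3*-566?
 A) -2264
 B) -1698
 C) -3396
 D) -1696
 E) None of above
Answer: B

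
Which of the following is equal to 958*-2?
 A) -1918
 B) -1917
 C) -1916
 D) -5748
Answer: C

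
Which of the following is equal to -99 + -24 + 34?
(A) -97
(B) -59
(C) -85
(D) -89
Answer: D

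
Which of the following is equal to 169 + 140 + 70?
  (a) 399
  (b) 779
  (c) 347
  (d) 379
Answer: d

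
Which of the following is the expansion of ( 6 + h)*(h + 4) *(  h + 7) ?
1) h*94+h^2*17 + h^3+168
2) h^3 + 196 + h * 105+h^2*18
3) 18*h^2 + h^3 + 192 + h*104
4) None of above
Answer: 1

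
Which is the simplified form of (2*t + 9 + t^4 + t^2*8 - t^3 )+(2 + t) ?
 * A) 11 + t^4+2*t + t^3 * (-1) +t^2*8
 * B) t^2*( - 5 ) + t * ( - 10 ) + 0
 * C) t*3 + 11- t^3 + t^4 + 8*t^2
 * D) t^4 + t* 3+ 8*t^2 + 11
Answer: C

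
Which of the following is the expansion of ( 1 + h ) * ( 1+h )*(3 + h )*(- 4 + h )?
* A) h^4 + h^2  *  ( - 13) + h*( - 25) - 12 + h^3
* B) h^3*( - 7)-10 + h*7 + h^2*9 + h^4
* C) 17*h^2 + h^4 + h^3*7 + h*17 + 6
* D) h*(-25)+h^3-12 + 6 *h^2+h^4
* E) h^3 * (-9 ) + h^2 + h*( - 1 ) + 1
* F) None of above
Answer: A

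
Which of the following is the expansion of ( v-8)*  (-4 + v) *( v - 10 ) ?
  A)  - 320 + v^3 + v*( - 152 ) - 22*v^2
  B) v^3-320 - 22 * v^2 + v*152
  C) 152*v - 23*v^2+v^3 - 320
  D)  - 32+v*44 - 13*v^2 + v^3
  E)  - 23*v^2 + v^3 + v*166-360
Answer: B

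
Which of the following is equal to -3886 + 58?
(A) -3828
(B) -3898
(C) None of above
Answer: A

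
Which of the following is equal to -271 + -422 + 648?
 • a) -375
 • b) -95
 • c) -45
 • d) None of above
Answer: c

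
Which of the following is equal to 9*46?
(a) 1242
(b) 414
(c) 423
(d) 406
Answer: b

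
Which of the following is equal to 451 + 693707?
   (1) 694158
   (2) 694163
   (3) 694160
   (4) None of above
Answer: 1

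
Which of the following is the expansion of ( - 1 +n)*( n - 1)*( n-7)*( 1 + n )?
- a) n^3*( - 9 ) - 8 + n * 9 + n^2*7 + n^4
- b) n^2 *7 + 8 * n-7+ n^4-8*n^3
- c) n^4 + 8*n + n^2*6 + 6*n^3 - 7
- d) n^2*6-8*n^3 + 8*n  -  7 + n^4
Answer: d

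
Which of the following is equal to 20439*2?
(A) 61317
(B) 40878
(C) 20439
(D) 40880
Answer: B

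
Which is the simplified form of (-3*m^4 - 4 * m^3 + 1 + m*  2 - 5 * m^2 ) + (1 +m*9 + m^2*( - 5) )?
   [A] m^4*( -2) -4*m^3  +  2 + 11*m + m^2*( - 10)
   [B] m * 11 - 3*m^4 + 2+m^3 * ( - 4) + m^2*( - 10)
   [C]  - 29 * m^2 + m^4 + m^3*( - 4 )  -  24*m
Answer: B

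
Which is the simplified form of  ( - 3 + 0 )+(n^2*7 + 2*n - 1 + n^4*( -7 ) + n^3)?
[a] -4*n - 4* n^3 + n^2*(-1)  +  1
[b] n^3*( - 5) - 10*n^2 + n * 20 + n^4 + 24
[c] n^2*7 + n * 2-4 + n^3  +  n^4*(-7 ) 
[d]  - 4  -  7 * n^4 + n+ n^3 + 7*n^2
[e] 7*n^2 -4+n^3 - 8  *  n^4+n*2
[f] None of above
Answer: c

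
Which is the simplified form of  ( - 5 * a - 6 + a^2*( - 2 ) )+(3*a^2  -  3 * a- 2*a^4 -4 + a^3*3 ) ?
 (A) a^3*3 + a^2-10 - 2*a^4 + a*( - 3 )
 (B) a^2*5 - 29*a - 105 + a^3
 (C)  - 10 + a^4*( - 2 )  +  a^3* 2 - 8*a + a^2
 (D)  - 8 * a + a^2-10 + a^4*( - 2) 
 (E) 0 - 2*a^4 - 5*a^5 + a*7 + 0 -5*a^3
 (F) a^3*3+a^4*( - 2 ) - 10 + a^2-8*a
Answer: F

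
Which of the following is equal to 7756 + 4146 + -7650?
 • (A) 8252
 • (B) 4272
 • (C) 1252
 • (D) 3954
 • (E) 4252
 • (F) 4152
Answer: E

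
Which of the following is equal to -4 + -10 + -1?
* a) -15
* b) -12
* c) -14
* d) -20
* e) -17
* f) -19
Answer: a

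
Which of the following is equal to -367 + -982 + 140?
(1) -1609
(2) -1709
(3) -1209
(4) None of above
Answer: 3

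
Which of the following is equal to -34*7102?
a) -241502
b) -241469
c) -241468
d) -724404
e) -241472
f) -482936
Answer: c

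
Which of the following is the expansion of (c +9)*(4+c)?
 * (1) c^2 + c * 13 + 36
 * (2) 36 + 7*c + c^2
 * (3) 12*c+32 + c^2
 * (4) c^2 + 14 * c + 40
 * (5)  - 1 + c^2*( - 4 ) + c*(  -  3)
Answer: 1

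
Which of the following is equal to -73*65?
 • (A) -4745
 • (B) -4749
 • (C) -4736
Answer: A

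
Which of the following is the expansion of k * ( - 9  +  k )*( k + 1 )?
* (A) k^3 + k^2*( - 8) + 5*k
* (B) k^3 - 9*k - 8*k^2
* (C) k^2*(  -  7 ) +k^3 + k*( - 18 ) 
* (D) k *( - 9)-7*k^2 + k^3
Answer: B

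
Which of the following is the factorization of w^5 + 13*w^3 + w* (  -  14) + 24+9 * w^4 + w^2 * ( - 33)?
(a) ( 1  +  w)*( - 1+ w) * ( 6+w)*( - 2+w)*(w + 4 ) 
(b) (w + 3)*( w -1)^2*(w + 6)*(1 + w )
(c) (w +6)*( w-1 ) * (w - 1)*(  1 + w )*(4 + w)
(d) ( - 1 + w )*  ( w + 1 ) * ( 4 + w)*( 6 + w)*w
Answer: c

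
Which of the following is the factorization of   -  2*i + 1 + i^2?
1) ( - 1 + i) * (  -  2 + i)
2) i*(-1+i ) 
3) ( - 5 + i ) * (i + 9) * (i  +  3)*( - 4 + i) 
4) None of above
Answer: 4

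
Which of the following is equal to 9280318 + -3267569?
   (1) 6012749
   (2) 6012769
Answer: 1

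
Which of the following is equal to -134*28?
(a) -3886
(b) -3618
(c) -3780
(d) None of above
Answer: d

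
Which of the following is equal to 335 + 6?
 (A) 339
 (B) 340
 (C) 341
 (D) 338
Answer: C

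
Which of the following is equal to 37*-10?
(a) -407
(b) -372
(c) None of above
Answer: c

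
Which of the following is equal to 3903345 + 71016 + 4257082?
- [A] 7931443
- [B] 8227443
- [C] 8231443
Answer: C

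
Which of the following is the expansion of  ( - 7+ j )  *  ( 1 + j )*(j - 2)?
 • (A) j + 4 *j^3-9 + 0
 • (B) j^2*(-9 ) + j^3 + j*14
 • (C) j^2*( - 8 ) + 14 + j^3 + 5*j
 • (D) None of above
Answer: C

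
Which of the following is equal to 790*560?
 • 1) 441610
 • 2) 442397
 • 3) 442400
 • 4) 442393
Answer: 3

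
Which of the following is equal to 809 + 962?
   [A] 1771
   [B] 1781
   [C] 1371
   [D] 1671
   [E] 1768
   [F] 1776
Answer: A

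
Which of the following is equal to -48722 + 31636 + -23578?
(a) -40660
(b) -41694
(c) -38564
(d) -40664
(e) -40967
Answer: d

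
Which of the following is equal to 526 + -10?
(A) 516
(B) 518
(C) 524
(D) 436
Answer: A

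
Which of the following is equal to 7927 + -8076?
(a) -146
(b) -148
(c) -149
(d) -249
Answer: c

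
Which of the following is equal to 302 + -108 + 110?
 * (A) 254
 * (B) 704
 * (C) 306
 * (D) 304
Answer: D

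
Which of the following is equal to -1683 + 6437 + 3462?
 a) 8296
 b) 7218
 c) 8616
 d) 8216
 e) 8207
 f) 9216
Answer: d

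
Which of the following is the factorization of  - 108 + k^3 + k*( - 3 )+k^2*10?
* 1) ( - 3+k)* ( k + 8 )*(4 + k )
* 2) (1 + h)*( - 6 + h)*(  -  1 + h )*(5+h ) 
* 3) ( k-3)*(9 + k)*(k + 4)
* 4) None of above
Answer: 3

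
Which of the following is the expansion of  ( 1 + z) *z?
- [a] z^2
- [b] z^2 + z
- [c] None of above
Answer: b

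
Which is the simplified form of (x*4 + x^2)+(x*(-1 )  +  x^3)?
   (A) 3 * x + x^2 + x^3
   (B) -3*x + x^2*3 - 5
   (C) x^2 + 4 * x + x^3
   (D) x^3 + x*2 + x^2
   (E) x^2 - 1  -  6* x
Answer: A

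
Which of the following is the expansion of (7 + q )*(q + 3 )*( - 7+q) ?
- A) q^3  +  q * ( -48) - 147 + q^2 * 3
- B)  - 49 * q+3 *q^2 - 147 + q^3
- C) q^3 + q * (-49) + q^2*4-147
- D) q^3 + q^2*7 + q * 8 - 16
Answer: B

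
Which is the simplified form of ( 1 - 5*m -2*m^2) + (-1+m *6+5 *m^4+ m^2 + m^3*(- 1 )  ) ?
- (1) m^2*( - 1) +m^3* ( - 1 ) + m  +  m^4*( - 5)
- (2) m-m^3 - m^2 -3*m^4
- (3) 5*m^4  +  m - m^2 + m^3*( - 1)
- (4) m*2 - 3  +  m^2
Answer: 3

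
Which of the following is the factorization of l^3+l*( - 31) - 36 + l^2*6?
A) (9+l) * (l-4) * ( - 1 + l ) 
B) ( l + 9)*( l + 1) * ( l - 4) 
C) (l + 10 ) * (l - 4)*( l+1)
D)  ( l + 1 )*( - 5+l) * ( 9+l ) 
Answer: B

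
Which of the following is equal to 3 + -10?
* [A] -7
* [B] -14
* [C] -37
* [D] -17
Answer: A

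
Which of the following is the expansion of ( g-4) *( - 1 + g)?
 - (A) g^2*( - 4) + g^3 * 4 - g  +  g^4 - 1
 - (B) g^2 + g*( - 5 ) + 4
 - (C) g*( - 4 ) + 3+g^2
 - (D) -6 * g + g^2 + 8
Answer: B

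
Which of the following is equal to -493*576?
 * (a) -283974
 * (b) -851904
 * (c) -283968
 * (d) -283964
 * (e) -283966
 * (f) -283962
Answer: c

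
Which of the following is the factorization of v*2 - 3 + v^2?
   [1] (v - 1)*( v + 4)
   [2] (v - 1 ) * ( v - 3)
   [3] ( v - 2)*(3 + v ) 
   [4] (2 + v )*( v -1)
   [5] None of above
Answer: 5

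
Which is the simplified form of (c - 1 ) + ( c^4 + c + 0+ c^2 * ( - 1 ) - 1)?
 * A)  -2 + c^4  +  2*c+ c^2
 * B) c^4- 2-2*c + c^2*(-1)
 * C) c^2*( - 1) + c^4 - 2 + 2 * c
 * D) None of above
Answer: C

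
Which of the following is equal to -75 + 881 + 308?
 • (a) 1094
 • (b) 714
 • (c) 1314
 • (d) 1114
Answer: d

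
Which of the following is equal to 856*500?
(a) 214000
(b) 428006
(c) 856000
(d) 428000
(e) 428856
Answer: d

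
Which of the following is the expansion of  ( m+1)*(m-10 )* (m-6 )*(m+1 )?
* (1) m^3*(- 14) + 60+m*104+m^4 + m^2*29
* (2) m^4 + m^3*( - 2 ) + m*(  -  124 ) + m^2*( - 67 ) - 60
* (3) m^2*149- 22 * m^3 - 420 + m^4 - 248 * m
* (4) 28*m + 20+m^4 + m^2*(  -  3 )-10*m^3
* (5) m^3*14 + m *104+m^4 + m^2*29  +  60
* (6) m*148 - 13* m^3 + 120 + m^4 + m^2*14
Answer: 1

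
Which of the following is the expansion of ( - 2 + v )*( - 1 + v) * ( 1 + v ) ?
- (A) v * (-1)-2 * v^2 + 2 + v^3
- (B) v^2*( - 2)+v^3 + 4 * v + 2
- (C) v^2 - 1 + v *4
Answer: A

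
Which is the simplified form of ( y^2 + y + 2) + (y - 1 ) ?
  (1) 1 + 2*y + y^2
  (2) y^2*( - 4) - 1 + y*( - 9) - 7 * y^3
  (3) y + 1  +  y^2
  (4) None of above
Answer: 1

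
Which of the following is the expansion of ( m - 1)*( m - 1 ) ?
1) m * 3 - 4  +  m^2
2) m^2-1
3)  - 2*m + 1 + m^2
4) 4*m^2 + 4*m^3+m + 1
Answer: 3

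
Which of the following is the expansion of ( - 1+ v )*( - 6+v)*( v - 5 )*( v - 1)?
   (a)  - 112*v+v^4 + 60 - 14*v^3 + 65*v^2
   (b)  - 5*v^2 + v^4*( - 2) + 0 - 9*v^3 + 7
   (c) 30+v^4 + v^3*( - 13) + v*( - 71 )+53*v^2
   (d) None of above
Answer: c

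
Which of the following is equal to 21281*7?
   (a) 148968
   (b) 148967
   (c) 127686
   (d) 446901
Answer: b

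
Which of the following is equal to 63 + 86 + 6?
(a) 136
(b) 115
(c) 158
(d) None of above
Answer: d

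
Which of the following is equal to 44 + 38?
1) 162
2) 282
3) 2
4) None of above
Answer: 4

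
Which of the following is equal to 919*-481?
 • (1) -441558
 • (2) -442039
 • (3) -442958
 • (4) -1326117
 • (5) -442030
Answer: 2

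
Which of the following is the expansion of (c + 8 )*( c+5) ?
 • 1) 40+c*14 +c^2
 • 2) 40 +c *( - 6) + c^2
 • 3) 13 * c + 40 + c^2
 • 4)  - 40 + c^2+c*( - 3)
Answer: 3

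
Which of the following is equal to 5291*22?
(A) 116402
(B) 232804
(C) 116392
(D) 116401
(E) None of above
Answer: A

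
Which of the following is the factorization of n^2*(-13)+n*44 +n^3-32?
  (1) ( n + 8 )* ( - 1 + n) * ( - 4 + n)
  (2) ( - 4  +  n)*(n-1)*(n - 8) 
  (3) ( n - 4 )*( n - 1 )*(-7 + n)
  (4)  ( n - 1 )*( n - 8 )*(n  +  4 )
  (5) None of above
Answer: 2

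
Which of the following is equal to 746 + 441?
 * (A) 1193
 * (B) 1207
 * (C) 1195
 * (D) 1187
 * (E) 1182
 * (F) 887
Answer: D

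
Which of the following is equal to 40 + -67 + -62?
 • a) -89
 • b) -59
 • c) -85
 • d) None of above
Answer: a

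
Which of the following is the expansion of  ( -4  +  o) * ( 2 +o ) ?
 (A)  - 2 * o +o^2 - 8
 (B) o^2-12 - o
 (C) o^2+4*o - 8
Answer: A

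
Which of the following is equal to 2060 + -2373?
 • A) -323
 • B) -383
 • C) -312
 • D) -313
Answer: D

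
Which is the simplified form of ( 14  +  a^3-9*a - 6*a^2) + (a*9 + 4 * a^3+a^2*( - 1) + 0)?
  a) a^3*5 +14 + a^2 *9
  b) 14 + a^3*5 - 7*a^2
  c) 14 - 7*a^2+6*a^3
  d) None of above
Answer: b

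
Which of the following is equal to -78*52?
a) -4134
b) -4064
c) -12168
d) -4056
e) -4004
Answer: d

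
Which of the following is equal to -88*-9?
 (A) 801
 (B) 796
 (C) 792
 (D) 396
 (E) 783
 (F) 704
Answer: C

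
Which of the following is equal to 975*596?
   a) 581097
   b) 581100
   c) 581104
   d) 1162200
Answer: b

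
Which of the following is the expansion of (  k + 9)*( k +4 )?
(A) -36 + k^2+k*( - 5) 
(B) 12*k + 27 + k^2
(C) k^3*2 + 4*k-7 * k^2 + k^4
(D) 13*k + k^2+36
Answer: D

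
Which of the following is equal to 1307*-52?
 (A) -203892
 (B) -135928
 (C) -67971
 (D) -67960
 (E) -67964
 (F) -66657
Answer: E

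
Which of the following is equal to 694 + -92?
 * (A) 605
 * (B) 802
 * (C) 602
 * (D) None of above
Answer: C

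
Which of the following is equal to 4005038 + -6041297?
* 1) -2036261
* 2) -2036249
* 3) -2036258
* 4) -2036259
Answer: 4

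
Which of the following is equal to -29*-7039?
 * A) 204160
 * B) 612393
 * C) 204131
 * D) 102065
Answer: C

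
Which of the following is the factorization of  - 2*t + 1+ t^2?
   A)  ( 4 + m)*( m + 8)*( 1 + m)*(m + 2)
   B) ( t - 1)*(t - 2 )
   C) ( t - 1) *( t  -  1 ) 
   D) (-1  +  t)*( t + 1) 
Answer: C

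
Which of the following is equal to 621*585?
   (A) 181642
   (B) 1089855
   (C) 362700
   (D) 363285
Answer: D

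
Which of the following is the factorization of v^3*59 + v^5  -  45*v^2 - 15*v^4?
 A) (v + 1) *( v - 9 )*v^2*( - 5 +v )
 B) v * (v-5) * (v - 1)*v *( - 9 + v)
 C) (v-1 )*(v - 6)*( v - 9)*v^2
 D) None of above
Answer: B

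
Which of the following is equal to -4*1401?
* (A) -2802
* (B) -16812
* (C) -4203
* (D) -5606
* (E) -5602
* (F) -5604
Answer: F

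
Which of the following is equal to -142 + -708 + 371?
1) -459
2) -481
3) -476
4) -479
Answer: 4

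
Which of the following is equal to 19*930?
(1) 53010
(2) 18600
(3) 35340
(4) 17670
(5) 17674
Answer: 4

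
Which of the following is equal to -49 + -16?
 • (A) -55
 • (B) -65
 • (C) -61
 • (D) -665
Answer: B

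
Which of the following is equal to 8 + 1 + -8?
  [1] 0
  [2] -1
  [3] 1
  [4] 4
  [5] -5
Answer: 3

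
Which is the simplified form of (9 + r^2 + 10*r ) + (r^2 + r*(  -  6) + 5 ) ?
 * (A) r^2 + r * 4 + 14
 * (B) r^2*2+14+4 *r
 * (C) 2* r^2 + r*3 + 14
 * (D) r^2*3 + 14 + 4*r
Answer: B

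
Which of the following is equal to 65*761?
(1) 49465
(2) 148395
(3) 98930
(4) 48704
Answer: 1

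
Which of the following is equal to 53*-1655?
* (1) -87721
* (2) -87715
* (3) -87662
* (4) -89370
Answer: 2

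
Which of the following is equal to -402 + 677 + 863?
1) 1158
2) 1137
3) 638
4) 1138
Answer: 4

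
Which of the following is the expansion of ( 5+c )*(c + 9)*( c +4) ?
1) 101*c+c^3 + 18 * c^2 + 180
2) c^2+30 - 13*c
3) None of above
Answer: 1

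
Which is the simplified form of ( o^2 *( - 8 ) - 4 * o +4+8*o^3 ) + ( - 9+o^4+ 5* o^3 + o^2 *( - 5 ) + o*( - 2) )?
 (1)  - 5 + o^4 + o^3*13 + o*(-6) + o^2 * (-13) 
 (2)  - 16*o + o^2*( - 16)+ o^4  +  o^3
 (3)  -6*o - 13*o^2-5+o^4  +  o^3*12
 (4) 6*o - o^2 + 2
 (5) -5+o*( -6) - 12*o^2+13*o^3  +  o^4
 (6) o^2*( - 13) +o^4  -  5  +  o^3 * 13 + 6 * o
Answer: 1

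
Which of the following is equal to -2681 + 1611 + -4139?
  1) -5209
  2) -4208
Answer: 1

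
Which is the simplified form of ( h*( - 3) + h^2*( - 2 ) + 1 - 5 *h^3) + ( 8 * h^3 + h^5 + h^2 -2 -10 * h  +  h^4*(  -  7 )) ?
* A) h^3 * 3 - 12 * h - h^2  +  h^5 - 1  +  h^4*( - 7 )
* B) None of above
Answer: B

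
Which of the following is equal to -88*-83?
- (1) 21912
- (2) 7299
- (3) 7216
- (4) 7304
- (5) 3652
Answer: 4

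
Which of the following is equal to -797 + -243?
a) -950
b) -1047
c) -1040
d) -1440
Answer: c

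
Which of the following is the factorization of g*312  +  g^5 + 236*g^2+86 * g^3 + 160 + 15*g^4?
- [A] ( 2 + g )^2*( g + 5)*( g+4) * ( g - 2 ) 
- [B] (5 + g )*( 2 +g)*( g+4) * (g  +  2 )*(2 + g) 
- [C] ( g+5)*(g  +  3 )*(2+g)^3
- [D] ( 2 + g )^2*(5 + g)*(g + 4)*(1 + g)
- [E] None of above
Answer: B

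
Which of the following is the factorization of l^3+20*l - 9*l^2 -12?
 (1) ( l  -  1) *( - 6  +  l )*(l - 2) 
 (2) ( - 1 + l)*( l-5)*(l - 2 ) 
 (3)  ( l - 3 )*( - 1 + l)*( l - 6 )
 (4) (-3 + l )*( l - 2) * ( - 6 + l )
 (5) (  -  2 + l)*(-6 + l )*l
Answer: 1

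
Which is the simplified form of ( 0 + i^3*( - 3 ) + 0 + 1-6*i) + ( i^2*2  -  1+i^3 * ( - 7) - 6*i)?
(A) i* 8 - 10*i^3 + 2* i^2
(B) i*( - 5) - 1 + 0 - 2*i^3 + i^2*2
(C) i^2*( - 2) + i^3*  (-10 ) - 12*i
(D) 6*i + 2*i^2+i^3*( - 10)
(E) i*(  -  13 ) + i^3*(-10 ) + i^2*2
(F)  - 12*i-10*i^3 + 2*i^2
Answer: F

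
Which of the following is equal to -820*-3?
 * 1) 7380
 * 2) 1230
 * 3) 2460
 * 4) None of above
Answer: 3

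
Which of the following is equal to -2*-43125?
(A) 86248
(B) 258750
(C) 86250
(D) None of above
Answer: C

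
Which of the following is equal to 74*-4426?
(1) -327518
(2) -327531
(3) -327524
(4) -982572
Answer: 3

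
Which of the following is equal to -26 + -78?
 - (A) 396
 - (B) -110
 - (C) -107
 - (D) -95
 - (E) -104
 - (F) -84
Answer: E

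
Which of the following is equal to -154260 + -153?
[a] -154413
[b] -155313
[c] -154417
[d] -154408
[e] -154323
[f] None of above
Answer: a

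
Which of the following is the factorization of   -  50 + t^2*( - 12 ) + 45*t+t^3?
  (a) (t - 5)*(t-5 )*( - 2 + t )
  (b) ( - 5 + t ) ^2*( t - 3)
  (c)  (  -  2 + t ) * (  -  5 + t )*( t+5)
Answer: a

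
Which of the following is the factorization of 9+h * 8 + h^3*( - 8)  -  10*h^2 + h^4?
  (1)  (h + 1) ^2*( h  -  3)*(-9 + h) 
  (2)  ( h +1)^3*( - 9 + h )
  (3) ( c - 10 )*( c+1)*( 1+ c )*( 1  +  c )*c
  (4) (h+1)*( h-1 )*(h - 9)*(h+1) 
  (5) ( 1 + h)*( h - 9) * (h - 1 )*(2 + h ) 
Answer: 4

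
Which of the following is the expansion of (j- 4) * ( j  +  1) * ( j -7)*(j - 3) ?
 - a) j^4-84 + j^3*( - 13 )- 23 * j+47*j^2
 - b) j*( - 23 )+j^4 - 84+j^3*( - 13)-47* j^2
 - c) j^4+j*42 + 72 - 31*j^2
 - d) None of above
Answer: a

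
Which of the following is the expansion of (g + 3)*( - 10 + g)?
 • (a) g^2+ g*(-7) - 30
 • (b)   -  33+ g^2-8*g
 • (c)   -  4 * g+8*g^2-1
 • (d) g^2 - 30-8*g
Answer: a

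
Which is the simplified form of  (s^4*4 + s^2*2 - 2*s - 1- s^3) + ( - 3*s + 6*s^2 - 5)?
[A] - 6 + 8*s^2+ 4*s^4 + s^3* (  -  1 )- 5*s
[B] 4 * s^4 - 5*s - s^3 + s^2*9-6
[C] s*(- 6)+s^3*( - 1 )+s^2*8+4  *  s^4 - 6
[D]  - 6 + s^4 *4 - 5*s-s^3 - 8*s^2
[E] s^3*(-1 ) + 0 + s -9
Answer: A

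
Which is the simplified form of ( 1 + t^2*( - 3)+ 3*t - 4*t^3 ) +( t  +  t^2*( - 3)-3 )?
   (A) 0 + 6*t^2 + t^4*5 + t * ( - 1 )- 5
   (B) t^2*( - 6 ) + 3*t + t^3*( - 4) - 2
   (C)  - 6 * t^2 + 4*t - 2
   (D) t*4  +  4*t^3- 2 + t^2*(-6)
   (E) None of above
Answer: E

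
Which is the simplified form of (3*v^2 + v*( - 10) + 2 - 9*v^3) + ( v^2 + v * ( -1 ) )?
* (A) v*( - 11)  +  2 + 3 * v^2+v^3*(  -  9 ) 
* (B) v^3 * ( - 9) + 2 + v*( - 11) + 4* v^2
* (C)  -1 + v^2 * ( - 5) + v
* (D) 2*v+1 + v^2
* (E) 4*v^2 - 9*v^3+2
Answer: B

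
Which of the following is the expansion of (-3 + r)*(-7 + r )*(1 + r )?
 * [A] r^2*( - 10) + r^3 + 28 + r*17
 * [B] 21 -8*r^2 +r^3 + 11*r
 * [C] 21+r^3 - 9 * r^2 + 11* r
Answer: C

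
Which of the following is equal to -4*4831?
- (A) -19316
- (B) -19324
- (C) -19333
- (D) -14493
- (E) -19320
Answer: B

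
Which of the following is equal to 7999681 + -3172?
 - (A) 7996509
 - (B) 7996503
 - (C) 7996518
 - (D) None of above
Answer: A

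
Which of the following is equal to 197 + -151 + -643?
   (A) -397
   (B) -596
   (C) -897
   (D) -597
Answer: D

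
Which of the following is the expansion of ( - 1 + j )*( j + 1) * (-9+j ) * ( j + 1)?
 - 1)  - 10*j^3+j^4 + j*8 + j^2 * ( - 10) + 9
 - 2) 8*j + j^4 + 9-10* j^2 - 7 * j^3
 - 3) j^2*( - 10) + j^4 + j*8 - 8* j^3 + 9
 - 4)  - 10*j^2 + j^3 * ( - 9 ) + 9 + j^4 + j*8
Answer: 3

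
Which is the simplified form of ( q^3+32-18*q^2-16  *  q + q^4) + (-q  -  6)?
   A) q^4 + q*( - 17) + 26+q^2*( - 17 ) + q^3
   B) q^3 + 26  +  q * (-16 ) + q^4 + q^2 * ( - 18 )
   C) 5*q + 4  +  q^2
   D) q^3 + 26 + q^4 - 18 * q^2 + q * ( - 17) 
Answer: D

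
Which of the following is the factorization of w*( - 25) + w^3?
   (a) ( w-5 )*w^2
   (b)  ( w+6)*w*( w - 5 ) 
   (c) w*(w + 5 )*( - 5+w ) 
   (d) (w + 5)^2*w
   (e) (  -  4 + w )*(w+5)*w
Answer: c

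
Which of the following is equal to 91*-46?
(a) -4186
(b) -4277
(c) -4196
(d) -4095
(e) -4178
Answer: a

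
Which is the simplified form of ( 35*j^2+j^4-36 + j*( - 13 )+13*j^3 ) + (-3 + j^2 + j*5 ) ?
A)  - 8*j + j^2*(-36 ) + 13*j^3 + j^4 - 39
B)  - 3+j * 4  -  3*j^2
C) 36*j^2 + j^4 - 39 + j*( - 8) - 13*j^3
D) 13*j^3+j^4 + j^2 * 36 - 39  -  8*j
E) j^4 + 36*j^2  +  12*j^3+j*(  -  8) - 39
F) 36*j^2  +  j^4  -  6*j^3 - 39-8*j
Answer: D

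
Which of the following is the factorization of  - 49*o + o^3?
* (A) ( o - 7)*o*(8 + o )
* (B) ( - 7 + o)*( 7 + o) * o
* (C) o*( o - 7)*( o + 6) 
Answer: B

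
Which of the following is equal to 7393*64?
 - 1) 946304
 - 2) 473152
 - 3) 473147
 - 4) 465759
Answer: 2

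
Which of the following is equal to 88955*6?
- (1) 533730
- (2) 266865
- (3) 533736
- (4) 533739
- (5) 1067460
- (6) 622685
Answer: 1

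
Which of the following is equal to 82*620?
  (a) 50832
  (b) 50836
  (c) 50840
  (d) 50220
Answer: c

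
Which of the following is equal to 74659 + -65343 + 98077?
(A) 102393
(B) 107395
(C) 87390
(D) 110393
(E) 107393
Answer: E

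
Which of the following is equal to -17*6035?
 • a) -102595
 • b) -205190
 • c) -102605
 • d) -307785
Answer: a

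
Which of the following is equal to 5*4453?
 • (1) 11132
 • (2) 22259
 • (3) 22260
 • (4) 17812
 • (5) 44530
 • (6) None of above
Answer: 6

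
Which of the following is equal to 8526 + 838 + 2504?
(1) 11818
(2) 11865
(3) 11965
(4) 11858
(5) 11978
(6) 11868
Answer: 6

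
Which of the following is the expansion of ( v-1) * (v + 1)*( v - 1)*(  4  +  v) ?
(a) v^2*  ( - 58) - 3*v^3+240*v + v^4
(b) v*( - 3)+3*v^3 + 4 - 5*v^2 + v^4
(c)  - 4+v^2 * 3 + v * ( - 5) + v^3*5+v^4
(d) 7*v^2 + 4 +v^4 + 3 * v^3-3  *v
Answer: b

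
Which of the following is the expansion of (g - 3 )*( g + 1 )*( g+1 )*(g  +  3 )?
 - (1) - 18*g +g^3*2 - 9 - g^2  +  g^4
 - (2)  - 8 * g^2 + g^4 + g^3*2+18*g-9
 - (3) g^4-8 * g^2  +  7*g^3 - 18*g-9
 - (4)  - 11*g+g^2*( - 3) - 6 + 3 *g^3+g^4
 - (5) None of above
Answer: 5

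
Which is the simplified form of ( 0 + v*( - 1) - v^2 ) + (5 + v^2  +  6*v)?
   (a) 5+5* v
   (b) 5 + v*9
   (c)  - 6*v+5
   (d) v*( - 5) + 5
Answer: a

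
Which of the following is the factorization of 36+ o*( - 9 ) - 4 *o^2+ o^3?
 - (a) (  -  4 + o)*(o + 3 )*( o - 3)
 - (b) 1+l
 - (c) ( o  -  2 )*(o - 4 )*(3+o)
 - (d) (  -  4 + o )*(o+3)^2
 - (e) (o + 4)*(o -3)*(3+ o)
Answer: a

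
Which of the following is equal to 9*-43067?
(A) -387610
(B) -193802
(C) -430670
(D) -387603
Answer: D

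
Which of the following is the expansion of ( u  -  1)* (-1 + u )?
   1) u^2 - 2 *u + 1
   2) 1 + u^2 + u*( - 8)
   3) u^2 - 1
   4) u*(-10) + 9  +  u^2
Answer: 1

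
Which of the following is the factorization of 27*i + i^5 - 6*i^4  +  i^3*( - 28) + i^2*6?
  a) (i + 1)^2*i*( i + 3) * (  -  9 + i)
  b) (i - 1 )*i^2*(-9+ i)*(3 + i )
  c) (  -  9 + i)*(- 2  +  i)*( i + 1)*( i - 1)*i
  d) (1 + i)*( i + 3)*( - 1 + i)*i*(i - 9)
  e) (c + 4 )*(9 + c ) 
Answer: d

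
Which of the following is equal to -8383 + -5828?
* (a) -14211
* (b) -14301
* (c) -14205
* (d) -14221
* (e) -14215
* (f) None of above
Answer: a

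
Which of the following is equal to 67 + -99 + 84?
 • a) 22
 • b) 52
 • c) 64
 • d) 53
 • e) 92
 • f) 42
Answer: b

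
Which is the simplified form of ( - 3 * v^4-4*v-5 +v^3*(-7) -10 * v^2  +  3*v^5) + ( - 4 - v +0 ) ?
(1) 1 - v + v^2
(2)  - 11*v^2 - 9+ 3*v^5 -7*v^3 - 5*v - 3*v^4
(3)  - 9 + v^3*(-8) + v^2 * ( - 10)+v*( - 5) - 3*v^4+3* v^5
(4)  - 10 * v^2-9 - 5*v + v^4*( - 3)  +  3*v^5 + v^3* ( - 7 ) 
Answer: 4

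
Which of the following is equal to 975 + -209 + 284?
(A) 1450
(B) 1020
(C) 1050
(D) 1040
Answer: C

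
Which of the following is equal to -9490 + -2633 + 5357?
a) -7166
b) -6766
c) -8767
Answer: b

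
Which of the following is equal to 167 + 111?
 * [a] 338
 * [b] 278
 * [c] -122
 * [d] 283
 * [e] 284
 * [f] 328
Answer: b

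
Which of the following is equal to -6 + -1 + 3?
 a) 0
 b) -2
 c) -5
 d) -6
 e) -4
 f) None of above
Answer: e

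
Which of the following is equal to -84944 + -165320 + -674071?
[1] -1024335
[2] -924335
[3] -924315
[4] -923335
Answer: 2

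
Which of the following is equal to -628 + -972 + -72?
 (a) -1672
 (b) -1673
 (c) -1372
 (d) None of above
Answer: a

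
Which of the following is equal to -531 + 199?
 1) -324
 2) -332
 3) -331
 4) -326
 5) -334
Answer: 2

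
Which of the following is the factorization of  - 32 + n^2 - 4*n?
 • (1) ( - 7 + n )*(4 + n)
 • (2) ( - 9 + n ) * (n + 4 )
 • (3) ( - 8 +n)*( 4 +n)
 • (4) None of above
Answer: 3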